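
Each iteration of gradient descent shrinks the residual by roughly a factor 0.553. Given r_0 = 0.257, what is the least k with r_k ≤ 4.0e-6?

After k steps, r_k ≈ 0.257·0.553^k.
Need 0.553^k ≤ 4.0e-6/0.257 = 1.55642e-05.
k ≥ ln(1.55642e-05)/ln(0.553) = -11.0705/-0.59240 = 18.688.
Smallest integer k = 19.

19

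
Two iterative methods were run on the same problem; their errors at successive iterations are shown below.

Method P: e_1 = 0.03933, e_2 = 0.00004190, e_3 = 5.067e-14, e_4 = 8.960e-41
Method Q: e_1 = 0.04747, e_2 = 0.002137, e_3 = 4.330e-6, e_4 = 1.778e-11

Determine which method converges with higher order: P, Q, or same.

Method P: p ≈ ln(8.960e-41/5.067e-14)/ln(5.067e-14/0.00004190) ≈ 3.00.
Method Q: p ≈ ln(1.778e-11/4.330e-6)/ln(4.330e-6/0.002137) ≈ 2.00.
Method P has the higher order (≈3.0 vs ≈2.0).

P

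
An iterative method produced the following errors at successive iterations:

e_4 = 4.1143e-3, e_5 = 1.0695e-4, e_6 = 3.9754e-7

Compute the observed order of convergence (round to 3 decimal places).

p ≈ ln(e_6/e_5) / ln(e_5/e_4)
  = ln(3.9754e-7/1.0695e-4) / ln(1.0695e-4/4.1143e-3)
  = ln(0.00371706) / ln(0.0259947)
  = -5.594822 / -3.649863 ≈ 1.532885

1.533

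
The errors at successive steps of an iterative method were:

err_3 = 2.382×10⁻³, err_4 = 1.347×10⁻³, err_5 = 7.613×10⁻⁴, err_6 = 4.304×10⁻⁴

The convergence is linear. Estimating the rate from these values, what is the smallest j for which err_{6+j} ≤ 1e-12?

35

Rate ρ ≈ err_6/err_5 = 4.304×10⁻⁴/7.613×10⁻⁴ = 0.5653.
After j more steps, err_{6+j} ≈ 4.304×10⁻⁴·ρ^j; need ρ^j ≤ 1e-12/4.304×10⁻⁴ = 2.32342e-09.
j ≥ ln(2.32342e-09)/ln(0.5653) = -19.8802/-0.57040 = 34.853.
So 35 more iterations are needed.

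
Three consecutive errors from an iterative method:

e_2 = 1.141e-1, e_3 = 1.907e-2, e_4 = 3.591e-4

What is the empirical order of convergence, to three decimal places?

p ≈ ln(e_4/e_3) / ln(e_3/e_2)
  = ln(3.591e-4/1.907e-2) / ln(1.907e-2/1.141e-1)
  = ln(0.0188306) / ln(0.167134)
  = -3.972272 / -1.788959 ≈ 2.220438

2.220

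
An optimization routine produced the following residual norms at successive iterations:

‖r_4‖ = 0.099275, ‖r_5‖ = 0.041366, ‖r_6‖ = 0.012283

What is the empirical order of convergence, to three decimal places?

1.387

p ≈ ln(‖r_6‖/‖r_5‖) / ln(‖r_5‖/‖r_4‖)
  = ln(0.012283/0.041366) / ln(0.041366/0.099275)
  = ln(0.296935) / ln(0.416681)
  = -1.214242 / -0.875434 ≈ 1.387017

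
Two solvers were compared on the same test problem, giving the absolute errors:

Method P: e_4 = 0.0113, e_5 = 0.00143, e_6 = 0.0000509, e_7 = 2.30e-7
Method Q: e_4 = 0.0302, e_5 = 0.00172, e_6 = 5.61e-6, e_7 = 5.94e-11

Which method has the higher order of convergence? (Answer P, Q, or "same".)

Method P: p ≈ ln(2.30e-7/0.0000509)/ln(0.0000509/0.00143) ≈ 1.62.
Method Q: p ≈ ln(5.94e-11/5.61e-6)/ln(5.61e-6/0.00172) ≈ 2.00.
Method Q has the higher order (≈2.0 vs ≈1.6).

Q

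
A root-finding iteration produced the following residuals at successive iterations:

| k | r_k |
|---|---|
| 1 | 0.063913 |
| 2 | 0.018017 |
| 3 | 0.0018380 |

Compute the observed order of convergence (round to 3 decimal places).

p ≈ ln(r_3/r_2) / ln(r_2/r_1)
  = ln(0.0018380/0.018017) / ln(0.018017/0.063913)
  = ln(0.102015) / ln(0.281899)
  = -2.282635 / -1.266206 ≈ 1.802736

1.803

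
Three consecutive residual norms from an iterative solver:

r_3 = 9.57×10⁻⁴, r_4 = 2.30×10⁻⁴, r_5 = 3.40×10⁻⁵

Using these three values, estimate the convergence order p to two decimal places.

p ≈ ln(r_5/r_4) / ln(r_4/r_3)
  = ln(3.40×10⁻⁵/2.30×10⁻⁴) / ln(2.30×10⁻⁴/9.57×10⁻⁴)
  = ln(0.147826) / ln(0.240334)
  = -1.91172 / -1.42573 ≈ 1.34087

1.34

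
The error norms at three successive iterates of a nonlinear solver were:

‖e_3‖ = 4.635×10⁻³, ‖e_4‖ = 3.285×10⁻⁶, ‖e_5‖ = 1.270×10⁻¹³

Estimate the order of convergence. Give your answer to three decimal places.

2.354

p ≈ ln(‖e_5‖/‖e_4‖) / ln(‖e_4‖/‖e_3‖)
  = ln(1.270×10⁻¹³/3.285×10⁻⁶) / ln(3.285×10⁻⁶/4.635×10⁻³)
  = ln(3.86606e-08) / ln(0.000708738)
  = -17.068445 / -7.252025 ≈ 2.353611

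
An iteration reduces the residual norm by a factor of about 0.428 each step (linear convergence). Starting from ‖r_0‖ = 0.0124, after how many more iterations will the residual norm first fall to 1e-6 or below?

After k steps, ‖r_k‖ ≈ 0.0124·0.428^k.
Need 0.428^k ≤ 1e-6/0.0124 = 8.06452e-05.
k ≥ ln(8.06452e-05)/ln(0.428) = -9.4255/-0.84863 = 11.107.
Smallest integer k = 12.

12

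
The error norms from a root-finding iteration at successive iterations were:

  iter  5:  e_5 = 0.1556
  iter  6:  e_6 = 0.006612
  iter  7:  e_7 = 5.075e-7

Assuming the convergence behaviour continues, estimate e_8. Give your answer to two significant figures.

First estimate the order: p ≈ ln(e_7/e_6) / ln(e_6/e_5) = ln(5.075e-7/0.006612)/ln(0.006612/0.1556) = ln(7.67544e-05)/ln(0.0424936) ≈ 2.9999.
Then e_8 ≈ e_7·(e_7/e_6)^p = 5.075e-7·(7.67544e-05)^2.9999 = 5.075e-7·4.52607e-13 ≈ 2.297e-19.

2.3e-19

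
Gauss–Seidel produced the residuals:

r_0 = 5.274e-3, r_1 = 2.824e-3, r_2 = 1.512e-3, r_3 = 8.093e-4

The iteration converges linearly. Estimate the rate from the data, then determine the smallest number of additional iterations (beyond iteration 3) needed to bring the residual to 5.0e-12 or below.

31

Rate ρ ≈ r_3/r_2 = 8.093e-4/1.512e-3 = 0.5353.
After j more steps, r_{3+j} ≈ 8.093e-4·ρ^j; need ρ^j ≤ 5.0e-12/8.093e-4 = 6.17818e-09.
j ≥ ln(6.17818e-09)/ln(0.5353) = -18.9022/-0.62493 = 30.247.
So 31 more iterations are needed.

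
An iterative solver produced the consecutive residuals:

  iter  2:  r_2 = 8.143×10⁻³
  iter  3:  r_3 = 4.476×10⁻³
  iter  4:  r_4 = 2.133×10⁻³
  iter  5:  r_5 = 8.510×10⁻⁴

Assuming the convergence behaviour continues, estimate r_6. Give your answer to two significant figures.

First estimate the order: p ≈ ln(r_5/r_4) / ln(r_4/r_3) = ln(8.510×10⁻⁴/2.133×10⁻³)/ln(2.133×10⁻³/4.476×10⁻³) = ln(0.398969)/ln(0.476542) ≈ 1.2397.
Then r_6 ≈ r_5·(r_5/r_4)^p = 8.510×10⁻⁴·(0.398969)^1.2397 = 8.510×10⁻⁴·0.320099 ≈ 0.0002724.

2.7e-4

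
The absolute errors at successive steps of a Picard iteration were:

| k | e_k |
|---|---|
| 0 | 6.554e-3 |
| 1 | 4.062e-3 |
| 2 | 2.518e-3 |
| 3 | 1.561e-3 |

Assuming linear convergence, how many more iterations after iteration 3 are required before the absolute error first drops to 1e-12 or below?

45

Rate ρ ≈ e_3/e_2 = 1.561e-3/2.518e-3 = 0.6199.
After j more steps, e_{3+j} ≈ 1.561e-3·ρ^j; need ρ^j ≤ 1e-12/1.561e-3 = 6.40615e-10.
j ≥ ln(6.40615e-10)/ln(0.6199) = -21.1686/-0.47820 = 44.267.
So 45 more iterations are needed.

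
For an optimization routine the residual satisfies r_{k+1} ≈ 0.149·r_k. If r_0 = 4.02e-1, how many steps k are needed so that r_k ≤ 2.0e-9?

11

After k steps, r_k ≈ 4.02e-1·0.149^k.
Need 0.149^k ≤ 2.0e-9/4.02e-1 = 4.97512e-09.
k ≥ ln(4.97512e-09)/ln(0.149) = -19.1188/-1.90381 = 10.042.
Smallest integer k = 11.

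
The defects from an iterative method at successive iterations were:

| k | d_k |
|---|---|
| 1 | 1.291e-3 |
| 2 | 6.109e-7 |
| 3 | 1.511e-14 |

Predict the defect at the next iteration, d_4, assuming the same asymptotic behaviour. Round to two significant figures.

First estimate the order: p ≈ ln(d_3/d_2) / ln(d_2/d_1) = ln(1.511e-14/6.109e-7)/ln(6.109e-7/1.291e-3) = ln(2.4734e-08)/ln(0.000473199) ≈ 2.2878.
Then d_4 ≈ d_3·(d_3/d_2)^p = 1.511e-14·(2.4734e-08)^2.2878 = 1.511e-14·3.95712e-18 ≈ 5.979e-32.

6.0e-32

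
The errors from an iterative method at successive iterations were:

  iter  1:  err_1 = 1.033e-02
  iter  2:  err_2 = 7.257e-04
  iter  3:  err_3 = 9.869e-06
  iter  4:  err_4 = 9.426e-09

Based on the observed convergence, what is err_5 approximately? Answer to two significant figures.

1.2e-13

First estimate the order: p ≈ ln(err_4/err_3) / ln(err_3/err_2) = ln(9.426e-09/9.869e-06)/ln(9.869e-06/7.257e-04) = ln(0.000955112)/ln(0.0135993) ≈ 1.6180.
Then err_5 ≈ err_4·(err_4/err_3)^p = 9.426e-09·(0.000955112)^1.6180 = 9.426e-09·1.29936e-05 ≈ 1.225e-13.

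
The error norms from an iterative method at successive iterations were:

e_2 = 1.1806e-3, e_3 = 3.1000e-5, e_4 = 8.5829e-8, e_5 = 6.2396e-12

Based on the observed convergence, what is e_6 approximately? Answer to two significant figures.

1.3e-18

First estimate the order: p ≈ ln(e_5/e_4) / ln(e_4/e_3) = ln(6.2396e-12/8.5829e-8)/ln(8.5829e-8/3.1000e-5) = ln(7.2698e-05)/ln(0.00276868) ≈ 1.6180.
Then e_6 ≈ e_5·(e_5/e_4)^p = 6.2396e-12·(7.2698e-05)^1.6180 = 6.2396e-12·2.01346e-07 ≈ 1.256e-18.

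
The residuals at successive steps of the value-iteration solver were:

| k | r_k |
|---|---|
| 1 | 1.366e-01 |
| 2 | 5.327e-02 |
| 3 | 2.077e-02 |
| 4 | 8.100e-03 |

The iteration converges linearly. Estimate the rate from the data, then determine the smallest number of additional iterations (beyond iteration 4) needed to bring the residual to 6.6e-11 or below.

Rate ρ ≈ r_4/r_3 = 8.100e-03/2.077e-02 = 0.3900.
After j more steps, r_{4+j} ≈ 8.100e-03·ρ^j; need ρ^j ≤ 6.6e-11/8.100e-03 = 8.14815e-09.
j ≥ ln(8.14815e-09)/ln(0.3900) = -18.6255/-0.94161 = 19.780.
So 20 more iterations are needed.

20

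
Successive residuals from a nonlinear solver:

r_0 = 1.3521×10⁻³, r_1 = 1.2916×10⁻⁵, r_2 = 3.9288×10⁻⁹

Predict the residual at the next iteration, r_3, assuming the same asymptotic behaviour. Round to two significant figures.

First estimate the order: p ≈ ln(r_2/r_1) / ln(r_1/r_0) = ln(3.9288×10⁻⁹/1.2916×10⁻⁵)/ln(1.2916×10⁻⁵/1.3521×10⁻³) = ln(0.000304181)/ln(0.00955255) ≈ 1.7411.
Then r_3 ≈ r_2·(r_2/r_1)^p = 3.9288×10⁻⁹·(0.000304181)^1.7411 = 3.9288×10⁻⁹·7.52976e-07 ≈ 2.958e-15.

3.0e-15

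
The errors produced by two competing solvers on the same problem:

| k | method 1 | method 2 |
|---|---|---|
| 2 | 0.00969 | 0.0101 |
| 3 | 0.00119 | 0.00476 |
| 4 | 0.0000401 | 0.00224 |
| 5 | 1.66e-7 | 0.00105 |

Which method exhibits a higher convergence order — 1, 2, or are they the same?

1

Method 1: p ≈ ln(1.66e-7/0.0000401)/ln(0.0000401/0.00119) ≈ 1.62.
Method 2: p ≈ ln(0.00105/0.00224)/ln(0.00224/0.00476) ≈ 1.01.
Method 1 has the higher order (≈1.6 vs ≈1.0).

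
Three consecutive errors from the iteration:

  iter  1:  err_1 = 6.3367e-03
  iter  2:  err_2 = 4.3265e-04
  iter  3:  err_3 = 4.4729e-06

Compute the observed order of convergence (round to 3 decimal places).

p ≈ ln(err_3/err_2) / ln(err_2/err_1)
  = ln(4.4729e-06/4.3265e-04) / ln(4.3265e-04/6.3367e-03)
  = ln(0.0103384) / ln(0.0682769)
  = -4.571890 / -2.684184 ≈ 1.703270

1.703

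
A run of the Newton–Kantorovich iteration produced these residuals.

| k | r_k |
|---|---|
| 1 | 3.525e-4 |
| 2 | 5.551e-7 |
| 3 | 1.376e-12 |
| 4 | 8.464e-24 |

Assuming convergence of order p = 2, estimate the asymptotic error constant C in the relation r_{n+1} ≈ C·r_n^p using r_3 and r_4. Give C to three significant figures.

C ≈ r_4 / r_3^2
  = 8.464e-24 / (1.376e-12)^2
  = 8.464e-24 / 1.89338e-24 ≈ 4.4703

4.47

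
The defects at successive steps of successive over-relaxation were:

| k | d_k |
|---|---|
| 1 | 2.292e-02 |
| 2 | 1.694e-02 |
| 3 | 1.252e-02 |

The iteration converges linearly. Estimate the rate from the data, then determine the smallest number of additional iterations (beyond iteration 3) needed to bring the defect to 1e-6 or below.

Rate ρ ≈ d_3/d_2 = 1.252e-02/1.694e-02 = 0.7391.
After j more steps, d_{3+j} ≈ 1.252e-02·ρ^j; need ρ^j ≤ 1e-6/1.252e-02 = 7.98722e-05.
j ≥ ln(7.98722e-05)/ln(0.7391) = -9.4351/-0.30232 = 31.209.
So 32 more iterations are needed.

32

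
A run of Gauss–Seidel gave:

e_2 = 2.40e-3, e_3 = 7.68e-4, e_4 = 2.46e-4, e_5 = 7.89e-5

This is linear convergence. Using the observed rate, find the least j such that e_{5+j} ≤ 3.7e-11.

13

Rate ρ ≈ e_5/e_4 = 7.89e-5/2.46e-4 = 0.3207.
After j more steps, e_{5+j} ≈ 7.89e-5·ρ^j; need ρ^j ≤ 3.7e-11/7.89e-5 = 4.68948e-07.
j ≥ ln(4.68948e-07)/ln(0.3207) = -14.5728/-1.13725 = 12.814.
So 13 more iterations are needed.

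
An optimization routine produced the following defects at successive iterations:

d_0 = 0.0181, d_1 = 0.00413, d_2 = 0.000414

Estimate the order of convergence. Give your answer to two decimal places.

1.56

p ≈ ln(d_2/d_1) / ln(d_1/d_0)
  = ln(0.000414/0.00413) / ln(0.00413/0.0181)
  = ln(0.100242) / ln(0.228177)
  = -2.30017 / -1.47763 ≈ 1.55666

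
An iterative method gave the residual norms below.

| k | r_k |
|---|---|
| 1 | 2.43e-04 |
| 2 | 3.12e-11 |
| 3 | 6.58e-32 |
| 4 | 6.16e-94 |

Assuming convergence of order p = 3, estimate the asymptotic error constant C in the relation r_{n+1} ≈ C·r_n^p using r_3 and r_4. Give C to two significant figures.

2.2

C ≈ r_4 / r_3^3
  = 6.16e-94 / (6.58e-32)^3
  = 6.16e-94 / 2.8489e-94 ≈ 2.1622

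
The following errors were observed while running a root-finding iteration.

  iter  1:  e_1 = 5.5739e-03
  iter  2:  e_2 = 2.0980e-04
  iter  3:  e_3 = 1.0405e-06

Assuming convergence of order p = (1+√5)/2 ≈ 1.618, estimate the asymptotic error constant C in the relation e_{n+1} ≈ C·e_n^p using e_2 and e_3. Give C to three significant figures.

C ≈ e_3 / e_2^1.618
  = 1.0405e-06 / (2.0980e-04)^1.618
  = 1.0405e-06 / 1.11862e-06 ≈ 0.93017

0.930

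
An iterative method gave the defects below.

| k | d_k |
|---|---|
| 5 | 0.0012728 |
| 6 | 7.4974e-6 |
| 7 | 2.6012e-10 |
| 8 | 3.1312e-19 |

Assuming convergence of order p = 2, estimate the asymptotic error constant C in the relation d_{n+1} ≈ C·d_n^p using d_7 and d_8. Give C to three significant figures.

4.63

C ≈ d_8 / d_7^2
  = 3.1312e-19 / (2.6012e-10)^2
  = 3.1312e-19 / 6.76624e-20 ≈ 4.6277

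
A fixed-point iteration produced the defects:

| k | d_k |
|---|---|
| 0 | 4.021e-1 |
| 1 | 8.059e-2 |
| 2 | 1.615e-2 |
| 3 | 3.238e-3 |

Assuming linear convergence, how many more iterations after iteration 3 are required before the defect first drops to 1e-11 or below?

13

Rate ρ ≈ d_3/d_2 = 3.238e-3/1.615e-2 = 0.2005.
After j more steps, d_{3+j} ≈ 3.238e-3·ρ^j; need ρ^j ≤ 1e-11/3.238e-3 = 3.08833e-09.
j ≥ ln(3.08833e-09)/ln(0.2005) = -19.5956/-1.60694 = 12.194.
So 13 more iterations are needed.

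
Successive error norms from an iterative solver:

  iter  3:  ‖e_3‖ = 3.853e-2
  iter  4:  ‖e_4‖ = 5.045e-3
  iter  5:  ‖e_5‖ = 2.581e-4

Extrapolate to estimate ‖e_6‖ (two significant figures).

First estimate the order: p ≈ ln(‖e_5‖/‖e_4‖) / ln(‖e_4‖/‖e_3‖) = ln(2.581e-4/5.045e-3)/ln(5.045e-3/3.853e-2) = ln(0.0511596)/ln(0.130937) ≈ 1.4622.
Then ‖e_6‖ ≈ ‖e_5‖·(‖e_5‖/‖e_4‖)^p = 2.581e-4·(0.0511596)^1.4622 = 2.581e-4·0.0129477 ≈ 3.342e-06.

3.3e-6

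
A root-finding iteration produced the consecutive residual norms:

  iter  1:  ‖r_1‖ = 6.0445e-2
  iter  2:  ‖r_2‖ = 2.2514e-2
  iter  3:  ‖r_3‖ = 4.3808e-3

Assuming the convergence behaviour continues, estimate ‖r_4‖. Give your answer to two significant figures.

First estimate the order: p ≈ ln(‖r_3‖/‖r_2‖) / ln(‖r_2‖/‖r_1‖) = ln(4.3808e-3/2.2514e-2)/ln(2.2514e-2/6.0445e-2) = ln(0.194581)/ln(0.372471) ≈ 1.6575.
Then ‖r_4‖ ≈ ‖r_3‖·(‖r_3‖/‖r_2‖)^p = 4.3808e-3·(0.194581)^1.6575 = 4.3808e-3·0.066326 ≈ 0.0002906.

2.9e-4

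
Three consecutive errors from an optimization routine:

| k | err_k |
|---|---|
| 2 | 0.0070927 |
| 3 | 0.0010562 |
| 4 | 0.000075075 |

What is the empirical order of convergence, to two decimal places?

1.39

p ≈ ln(err_4/err_3) / ln(err_3/err_2)
  = ln(0.000075075/0.0010562) / ln(0.0010562/0.0070927)
  = ln(0.0710803) / ln(0.148914)
  = -2.64395 / -1.90439 ≈ 1.38834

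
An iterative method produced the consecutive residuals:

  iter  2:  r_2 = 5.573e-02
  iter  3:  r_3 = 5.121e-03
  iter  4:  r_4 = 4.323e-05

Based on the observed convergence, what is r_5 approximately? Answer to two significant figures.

3.1e-9

First estimate the order: p ≈ ln(r_4/r_3) / ln(r_3/r_2) = ln(4.323e-05/5.121e-03)/ln(5.121e-03/5.573e-02) = ln(0.00844171)/ln(0.0918895) ≈ 2.0001.
Then r_5 ≈ r_4·(r_4/r_3)^p = 4.323e-05·(0.00844171)^2.0001 = 4.323e-05·7.12285e-05 ≈ 3.079e-09.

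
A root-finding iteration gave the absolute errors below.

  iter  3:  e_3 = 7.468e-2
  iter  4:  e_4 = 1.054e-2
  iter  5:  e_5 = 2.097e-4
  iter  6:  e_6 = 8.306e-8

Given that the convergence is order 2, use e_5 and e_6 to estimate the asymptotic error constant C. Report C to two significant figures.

C ≈ e_6 / e_5^2
  = 8.306e-8 / (2.097e-4)^2
  = 8.306e-8 / 4.39741e-08 ≈ 1.8888

1.9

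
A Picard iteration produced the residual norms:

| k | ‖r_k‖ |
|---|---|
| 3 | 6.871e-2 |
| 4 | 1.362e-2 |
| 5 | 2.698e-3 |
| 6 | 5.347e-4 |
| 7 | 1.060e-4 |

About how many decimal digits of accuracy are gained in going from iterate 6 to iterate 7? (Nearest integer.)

Digits gained ≈ log₁₀(‖r_6‖/‖r_7‖) = log₁₀(5.347e-4/1.060e-4) = log₁₀(5.04434) ≈ 0.703.

1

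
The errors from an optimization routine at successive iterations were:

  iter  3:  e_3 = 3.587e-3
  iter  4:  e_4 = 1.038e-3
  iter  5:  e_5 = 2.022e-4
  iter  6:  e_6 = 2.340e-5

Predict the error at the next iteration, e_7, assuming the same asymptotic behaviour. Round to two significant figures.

First estimate the order: p ≈ ln(e_6/e_5) / ln(e_5/e_4) = ln(2.340e-5/2.022e-4)/ln(2.022e-4/1.038e-3) = ln(0.115727)/ln(0.194798) ≈ 1.3183.
Then e_7 ≈ e_6·(e_6/e_5)^p = 2.340e-5·(0.115727)^1.3183 = 2.340e-5·0.058254 ≈ 1.363e-06.

1.4e-6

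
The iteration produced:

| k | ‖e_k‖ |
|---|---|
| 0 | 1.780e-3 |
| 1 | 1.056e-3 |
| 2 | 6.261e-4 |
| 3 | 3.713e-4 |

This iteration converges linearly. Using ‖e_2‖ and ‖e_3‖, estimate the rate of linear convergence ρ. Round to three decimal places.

0.593

ρ ≈ ‖e_3‖/‖e_2‖ = 3.713e-4/6.261e-4 = 0.59304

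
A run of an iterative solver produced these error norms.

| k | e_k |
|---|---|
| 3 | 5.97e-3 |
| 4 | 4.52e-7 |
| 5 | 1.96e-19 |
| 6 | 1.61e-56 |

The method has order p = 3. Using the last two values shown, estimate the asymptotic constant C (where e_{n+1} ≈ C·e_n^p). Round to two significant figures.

C ≈ e_6 / e_5^3
  = 1.61e-56 / (1.96e-19)^3
  = 1.61e-56 / 7.52954e-57 ≈ 2.1382

2.1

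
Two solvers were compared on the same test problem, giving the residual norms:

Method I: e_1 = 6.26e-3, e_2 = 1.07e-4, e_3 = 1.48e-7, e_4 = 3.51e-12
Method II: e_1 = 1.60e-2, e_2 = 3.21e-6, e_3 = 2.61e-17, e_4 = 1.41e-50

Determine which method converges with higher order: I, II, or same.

II

Method I: p ≈ ln(3.51e-12/1.48e-7)/ln(1.48e-7/1.07e-4) ≈ 1.62.
Method II: p ≈ ln(1.41e-50/2.61e-17)/ln(2.61e-17/3.21e-6) ≈ 3.00.
Method II has the higher order (≈3.0 vs ≈1.6).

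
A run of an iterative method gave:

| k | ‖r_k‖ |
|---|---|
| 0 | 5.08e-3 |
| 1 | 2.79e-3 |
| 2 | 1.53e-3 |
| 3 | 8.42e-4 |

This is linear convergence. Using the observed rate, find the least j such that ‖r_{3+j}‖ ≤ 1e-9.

Rate ρ ≈ ‖r_3‖/‖r_2‖ = 8.42e-4/1.53e-3 = 0.5503.
After j more steps, ‖r_{3+j}‖ ≈ 8.42e-4·ρ^j; need ρ^j ≤ 1e-9/8.42e-4 = 1.18765e-06.
j ≥ ln(1.18765e-06)/ln(0.5503) = -13.6435/-0.59729 = 22.842.
So 23 more iterations are needed.

23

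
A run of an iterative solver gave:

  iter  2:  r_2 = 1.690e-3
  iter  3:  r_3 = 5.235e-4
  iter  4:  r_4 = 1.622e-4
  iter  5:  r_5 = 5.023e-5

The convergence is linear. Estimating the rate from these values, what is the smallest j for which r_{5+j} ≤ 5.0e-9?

Rate ρ ≈ r_5/r_4 = 5.023e-5/1.622e-4 = 0.3097.
After j more steps, r_{5+j} ≈ 5.023e-5·ρ^j; need ρ^j ≤ 5.0e-9/5.023e-5 = 9.95421e-05.
j ≥ ln(9.95421e-05)/ln(0.3097) = -9.2149/-1.17215 = 7.862.
So 8 more iterations are needed.

8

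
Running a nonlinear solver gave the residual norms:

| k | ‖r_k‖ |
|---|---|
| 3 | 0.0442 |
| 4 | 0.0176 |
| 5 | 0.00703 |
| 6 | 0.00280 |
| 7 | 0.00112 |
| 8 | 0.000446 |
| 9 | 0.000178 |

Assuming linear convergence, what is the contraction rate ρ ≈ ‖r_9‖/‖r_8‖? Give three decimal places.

0.399

ρ ≈ ‖r_9‖/‖r_8‖ = 0.000178/0.000446 = 0.39910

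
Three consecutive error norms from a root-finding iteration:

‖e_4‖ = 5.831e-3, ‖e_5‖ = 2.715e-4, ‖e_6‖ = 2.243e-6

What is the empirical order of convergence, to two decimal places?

p ≈ ln(‖e_6‖/‖e_5‖) / ln(‖e_5‖/‖e_4‖)
  = ln(2.243e-6/2.715e-4) / ln(2.715e-4/5.831e-3)
  = ln(0.00826151) / ln(0.0465615)
  = -4.79615 / -3.06698 ≈ 1.56380

1.56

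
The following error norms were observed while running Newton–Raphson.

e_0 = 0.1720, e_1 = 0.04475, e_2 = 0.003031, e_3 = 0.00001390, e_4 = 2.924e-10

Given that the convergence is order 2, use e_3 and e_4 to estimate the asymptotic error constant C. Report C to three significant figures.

C ≈ e_4 / e_3^2
  = 2.924e-10 / (0.00001390)^2
  = 2.924e-10 / 1.9321e-10 ≈ 1.5134

1.51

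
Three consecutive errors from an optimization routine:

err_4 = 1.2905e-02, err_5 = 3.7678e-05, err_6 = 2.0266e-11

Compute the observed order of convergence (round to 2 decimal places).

p ≈ ln(err_6/err_5) / ln(err_5/err_4)
  = ln(2.0266e-11/3.7678e-05) / ln(3.7678e-05/1.2905e-02)
  = ln(5.37874e-07) / ln(0.00291964)
  = -14.43564 / -5.83629 ≈ 2.47343

2.47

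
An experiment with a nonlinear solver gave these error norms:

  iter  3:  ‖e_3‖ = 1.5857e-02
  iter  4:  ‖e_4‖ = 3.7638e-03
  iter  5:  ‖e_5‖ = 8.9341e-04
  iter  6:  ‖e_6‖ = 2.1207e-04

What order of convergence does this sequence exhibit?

1

Consecutive ratios: ‖e_6‖/‖e_5‖ = 2.1207e-04/8.9341e-04 = 0.237371, ‖e_5‖/‖e_4‖ = 8.9341e-04/3.7638e-03 = 0.237369.
p ≈ ln(0.237371)/ln(0.237369) = -1.4381/-1.4381 ≈ 1.00.
So the convergence is linear (order 1).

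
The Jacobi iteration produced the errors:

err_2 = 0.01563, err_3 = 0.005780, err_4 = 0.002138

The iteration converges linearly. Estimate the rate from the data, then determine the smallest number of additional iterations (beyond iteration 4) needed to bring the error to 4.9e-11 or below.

18

Rate ρ ≈ err_4/err_3 = 0.002138/0.005780 = 0.3699.
After j more steps, err_{4+j} ≈ 0.002138·ρ^j; need ρ^j ≤ 4.9e-11/0.002138 = 2.29186e-08.
j ≥ ln(2.29186e-08)/ln(0.3699) = -17.5913/-0.99452 = 17.688.
So 18 more iterations are needed.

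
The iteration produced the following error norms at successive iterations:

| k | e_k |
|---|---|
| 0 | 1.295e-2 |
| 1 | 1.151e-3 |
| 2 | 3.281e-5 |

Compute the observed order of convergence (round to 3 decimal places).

1.470

p ≈ ln(e_2/e_1) / ln(e_1/e_0)
  = ln(3.281e-5/1.151e-3) / ln(1.151e-3/1.295e-2)
  = ln(0.0285056) / ln(0.0888803)
  = -3.557655 / -2.420465 ≈ 1.469823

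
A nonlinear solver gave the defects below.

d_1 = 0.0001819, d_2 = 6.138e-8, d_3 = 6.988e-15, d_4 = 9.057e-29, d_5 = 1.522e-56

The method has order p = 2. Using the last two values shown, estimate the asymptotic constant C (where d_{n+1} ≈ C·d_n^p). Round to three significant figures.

1.86

C ≈ d_5 / d_4^2
  = 1.522e-56 / (9.057e-29)^2
  = 1.522e-56 / 8.20292e-57 ≈ 1.8554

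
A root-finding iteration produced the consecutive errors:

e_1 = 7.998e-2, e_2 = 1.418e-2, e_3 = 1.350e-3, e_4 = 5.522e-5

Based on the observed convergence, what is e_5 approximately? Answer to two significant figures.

7.2e-7

First estimate the order: p ≈ ln(e_4/e_3) / ln(e_3/e_2) = ln(5.522e-5/1.350e-3)/ln(1.350e-3/1.418e-2) = ln(0.0409037)/ln(0.0952045) ≈ 1.3592.
Then e_5 ≈ e_4·(e_4/e_3)^p = 5.522e-5·(0.0409037)^1.3592 = 5.522e-5·0.012975 ≈ 7.165e-07.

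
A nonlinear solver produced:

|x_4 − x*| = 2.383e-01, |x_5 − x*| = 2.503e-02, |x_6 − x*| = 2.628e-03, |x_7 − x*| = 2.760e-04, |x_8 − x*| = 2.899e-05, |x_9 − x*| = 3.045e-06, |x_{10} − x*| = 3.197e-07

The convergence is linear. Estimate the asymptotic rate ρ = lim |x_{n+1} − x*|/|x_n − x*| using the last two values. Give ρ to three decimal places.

0.105

ρ ≈ |x_{10} − x*|/|x_9 − x*| = 3.197e-07/3.045e-06 = 0.10499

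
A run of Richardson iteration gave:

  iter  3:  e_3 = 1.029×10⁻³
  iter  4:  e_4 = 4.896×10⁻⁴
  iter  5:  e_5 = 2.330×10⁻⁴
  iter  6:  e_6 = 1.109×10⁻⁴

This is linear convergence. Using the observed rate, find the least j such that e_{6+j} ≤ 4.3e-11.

Rate ρ ≈ e_6/e_5 = 1.109×10⁻⁴/2.330×10⁻⁴ = 0.4760.
After j more steps, e_{6+j} ≈ 1.109×10⁻⁴·ρ^j; need ρ^j ≤ 4.3e-11/1.109×10⁻⁴ = 3.87737e-07.
j ≥ ln(3.87737e-07)/ln(0.4760) = -14.7629/-0.74234 = 19.887.
So 20 more iterations are needed.

20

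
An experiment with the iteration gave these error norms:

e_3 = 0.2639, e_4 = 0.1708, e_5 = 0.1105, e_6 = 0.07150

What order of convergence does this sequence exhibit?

1

Consecutive ratios: e_6/e_5 = 0.07150/0.1105 = 0.647059, e_5/e_4 = 0.1105/0.1708 = 0.646956.
p ≈ ln(0.647059)/ln(0.646956) = -0.4353/-0.4355 ≈ 1.00.
So the convergence is linear (order 1).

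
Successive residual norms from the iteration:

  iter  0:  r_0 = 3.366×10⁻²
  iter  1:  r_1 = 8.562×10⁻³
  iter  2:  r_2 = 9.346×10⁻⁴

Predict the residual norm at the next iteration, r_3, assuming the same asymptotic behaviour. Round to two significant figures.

First estimate the order: p ≈ ln(r_2/r_1) / ln(r_1/r_0) = ln(9.346×10⁻⁴/8.562×10⁻³)/ln(8.562×10⁻³/3.366×10⁻²) = ln(0.109157)/ln(0.254367) ≈ 1.6180.
Then r_3 ≈ r_2·(r_2/r_1)^p = 9.346×10⁻⁴·(0.109157)^1.6180 = 9.346×10⁻⁴·0.0277695 ≈ 2.595e-05.

2.6e-5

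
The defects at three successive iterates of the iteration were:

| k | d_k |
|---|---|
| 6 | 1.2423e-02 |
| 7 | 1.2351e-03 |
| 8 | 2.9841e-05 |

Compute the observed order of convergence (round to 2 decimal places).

1.61

p ≈ ln(d_8/d_7) / ln(d_7/d_6)
  = ln(2.9841e-05/1.2351e-03) / ln(1.2351e-03/1.2423e-02)
  = ln(0.0241608) / ln(0.0994204)
  = -3.72302 / -2.30840 ≈ 1.61281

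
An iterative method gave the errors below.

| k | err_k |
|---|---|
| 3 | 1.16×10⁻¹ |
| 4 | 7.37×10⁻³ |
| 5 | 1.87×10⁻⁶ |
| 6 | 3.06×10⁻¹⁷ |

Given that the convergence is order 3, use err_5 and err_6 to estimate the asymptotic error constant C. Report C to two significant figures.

4.7

C ≈ err_6 / err_5^3
  = 3.06×10⁻¹⁷ / (1.87×10⁻⁶)^3
  = 3.06×10⁻¹⁷ / 6.5392e-18 ≈ 4.6795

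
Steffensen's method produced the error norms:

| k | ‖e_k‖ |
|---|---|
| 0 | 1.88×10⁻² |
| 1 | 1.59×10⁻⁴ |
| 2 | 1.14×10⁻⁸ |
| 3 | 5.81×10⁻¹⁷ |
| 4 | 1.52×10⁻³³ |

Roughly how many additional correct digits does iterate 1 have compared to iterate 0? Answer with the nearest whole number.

Digits gained ≈ log₁₀(‖e_0‖/‖e_1‖) = log₁₀(1.88×10⁻²/1.59×10⁻⁴) = log₁₀(118.239) ≈ 2.073.

2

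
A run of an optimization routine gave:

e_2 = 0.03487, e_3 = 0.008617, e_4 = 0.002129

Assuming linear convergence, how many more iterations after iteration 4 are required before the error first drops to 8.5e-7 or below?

6

Rate ρ ≈ e_4/e_3 = 0.002129/0.008617 = 0.2471.
After j more steps, e_{4+j} ≈ 0.002129·ρ^j; need ρ^j ≤ 8.5e-7/0.002129 = 0.000399248.
j ≥ ln(0.000399248)/ln(0.2471) = -7.8259/-1.39796 = 5.598.
So 6 more iterations are needed.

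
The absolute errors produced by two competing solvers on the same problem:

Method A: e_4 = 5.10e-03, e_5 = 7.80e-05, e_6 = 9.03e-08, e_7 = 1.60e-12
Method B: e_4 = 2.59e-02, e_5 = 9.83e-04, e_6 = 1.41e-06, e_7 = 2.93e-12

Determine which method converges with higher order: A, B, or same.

B

Method A: p ≈ ln(1.60e-12/9.03e-08)/ln(9.03e-08/7.80e-05) ≈ 1.62.
Method B: p ≈ ln(2.93e-12/1.41e-06)/ln(1.41e-06/9.83e-04) ≈ 2.00.
Method B has the higher order (≈2.0 vs ≈1.6).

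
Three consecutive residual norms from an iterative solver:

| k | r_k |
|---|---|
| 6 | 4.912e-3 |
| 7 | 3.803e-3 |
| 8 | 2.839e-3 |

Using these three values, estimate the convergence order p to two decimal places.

1.14

p ≈ ln(r_8/r_7) / ln(r_7/r_6)
  = ln(2.839e-3/3.803e-3) / ln(3.803e-3/4.912e-3)
  = ln(0.746516) / ln(0.774226)
  = -0.29234 / -0.25589 ≈ 1.14244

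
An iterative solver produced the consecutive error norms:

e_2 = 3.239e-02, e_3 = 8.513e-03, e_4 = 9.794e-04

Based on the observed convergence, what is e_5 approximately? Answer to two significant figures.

3.0e-5

First estimate the order: p ≈ ln(e_4/e_3) / ln(e_3/e_2) = ln(9.794e-04/8.513e-03)/ln(8.513e-03/3.239e-02) = ln(0.115048)/ln(0.262828) ≈ 1.6183.
Then e_5 ≈ e_4·(e_4/e_3)^p = 9.794e-04·(0.115048)^1.6183 = 9.794e-04·0.0302149 ≈ 2.959e-05.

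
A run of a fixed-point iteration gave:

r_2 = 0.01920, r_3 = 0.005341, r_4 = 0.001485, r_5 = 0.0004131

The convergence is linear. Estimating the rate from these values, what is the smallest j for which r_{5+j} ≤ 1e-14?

Rate ρ ≈ r_5/r_4 = 0.0004131/0.001485 = 0.2782.
After j more steps, r_{5+j} ≈ 0.0004131·ρ^j; need ρ^j ≤ 1e-14/0.0004131 = 2.42072e-11.
j ≥ ln(2.42072e-11)/ln(0.2782) = -24.4444/-1.27941 = 19.106.
So 20 more iterations are needed.

20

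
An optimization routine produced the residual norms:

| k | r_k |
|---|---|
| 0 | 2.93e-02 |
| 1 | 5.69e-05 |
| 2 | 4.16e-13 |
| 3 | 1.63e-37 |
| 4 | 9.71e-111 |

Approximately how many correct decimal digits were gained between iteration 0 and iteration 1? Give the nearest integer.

3

Digits gained ≈ log₁₀(r_0/r_1) = log₁₀(2.93e-02/5.69e-05) = log₁₀(514.938) ≈ 2.712.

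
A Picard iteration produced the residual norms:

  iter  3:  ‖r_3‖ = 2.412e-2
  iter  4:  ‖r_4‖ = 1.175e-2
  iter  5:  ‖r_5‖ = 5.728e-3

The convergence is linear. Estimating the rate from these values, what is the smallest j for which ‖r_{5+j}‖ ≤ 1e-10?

25

Rate ρ ≈ ‖r_5‖/‖r_4‖ = 5.728e-3/1.175e-2 = 0.4875.
After j more steps, ‖r_{5+j}‖ ≈ 5.728e-3·ρ^j; need ρ^j ≤ 1e-10/5.728e-3 = 1.74581e-08.
j ≥ ln(1.74581e-08)/ln(0.4875) = -17.8635/-0.71846 = 24.864.
So 25 more iterations are needed.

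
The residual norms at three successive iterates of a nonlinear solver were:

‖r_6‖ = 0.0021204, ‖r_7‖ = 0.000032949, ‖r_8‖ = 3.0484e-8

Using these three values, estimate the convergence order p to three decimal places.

1.677

p ≈ ln(‖r_8‖/‖r_7‖) / ln(‖r_7‖/‖r_6‖)
  = ln(3.0484e-8/0.000032949) / ln(0.000032949/0.0021204)
  = ln(0.000925187) / ln(0.015539)
  = -6.985515 / -4.164402 ≈ 1.677435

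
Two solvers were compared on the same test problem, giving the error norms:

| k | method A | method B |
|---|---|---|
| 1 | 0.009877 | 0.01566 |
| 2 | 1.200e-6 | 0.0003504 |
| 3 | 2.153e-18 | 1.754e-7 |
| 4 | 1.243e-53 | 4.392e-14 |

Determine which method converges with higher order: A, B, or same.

A

Method A: p ≈ ln(1.243e-53/2.153e-18)/ln(2.153e-18/1.200e-6) ≈ 3.00.
Method B: p ≈ ln(4.392e-14/1.754e-7)/ln(1.754e-7/0.0003504) ≈ 2.00.
Method A has the higher order (≈3.0 vs ≈2.0).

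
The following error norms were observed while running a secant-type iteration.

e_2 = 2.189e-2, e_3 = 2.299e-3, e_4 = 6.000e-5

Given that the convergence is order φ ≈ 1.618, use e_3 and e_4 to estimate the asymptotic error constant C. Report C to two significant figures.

1.1

C ≈ e_4 / e_3^1.618
  = 6.000e-5 / (2.299e-3)^1.618
  = 6.000e-5 / 5.38233e-05 ≈ 1.1148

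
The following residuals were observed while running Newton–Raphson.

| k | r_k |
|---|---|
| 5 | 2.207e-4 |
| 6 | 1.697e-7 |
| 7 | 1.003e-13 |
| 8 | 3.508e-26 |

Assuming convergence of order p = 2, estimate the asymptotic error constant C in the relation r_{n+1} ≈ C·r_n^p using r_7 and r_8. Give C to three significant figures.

C ≈ r_8 / r_7^2
  = 3.508e-26 / (1.003e-13)^2
  = 3.508e-26 / 1.00601e-26 ≈ 3.487

3.49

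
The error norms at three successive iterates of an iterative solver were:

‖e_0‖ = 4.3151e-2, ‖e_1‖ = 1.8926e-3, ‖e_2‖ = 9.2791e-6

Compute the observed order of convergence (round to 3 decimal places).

p ≈ ln(‖e_2‖/‖e_1‖) / ln(‖e_1‖/‖e_0‖)
  = ln(9.2791e-6/1.8926e-3) / ln(1.8926e-3/4.3151e-2)
  = ln(0.00490283) / ln(0.0438599)
  = -5.317943 / -3.126755 ≈ 1.700787

1.701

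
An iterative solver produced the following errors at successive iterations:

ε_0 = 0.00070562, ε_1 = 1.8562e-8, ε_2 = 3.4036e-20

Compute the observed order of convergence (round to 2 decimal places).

2.56

p ≈ ln(ε_2/ε_1) / ln(ε_1/ε_0)
  = ln(3.4036e-20/1.8562e-8) / ln(1.8562e-8/0.00070562)
  = ln(1.83364e-12) / ln(2.63059e-05)
  = -27.02472 / -10.54572 ≈ 2.56262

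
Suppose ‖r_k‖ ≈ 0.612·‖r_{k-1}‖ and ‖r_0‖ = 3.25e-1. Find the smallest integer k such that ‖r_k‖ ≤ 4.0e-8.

33

After k steps, ‖r_k‖ ≈ 3.25e-1·0.612^k.
Need 0.612^k ≤ 4.0e-8/3.25e-1 = 1.23077e-07.
k ≥ ln(1.23077e-07)/ln(0.612) = -15.9105/-0.49102 = 32.403.
Smallest integer k = 33.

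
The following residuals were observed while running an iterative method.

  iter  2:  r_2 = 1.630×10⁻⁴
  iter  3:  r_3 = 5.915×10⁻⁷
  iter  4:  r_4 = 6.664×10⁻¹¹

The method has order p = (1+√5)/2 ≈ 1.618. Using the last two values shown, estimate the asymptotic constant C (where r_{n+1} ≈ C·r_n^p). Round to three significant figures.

C ≈ r_4 / r_3^1.618
  = 6.664×10⁻¹¹ / (5.915×10⁻⁷)^1.618
  = 6.664×10⁻¹¹ / 8.37573e-11 ≈ 0.79563

0.796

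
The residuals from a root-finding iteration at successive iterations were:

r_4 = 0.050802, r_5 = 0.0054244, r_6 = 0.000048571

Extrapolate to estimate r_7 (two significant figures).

2.3e-9

First estimate the order: p ≈ ln(r_6/r_5) / ln(r_5/r_4) = ln(0.000048571/0.0054244)/ln(0.0054244/0.050802) = ln(0.00895417)/ln(0.106775) ≈ 2.1080.
Then r_7 ≈ r_6·(r_6/r_5)^p = 0.000048571·(0.00895417)^2.1080 = 0.000048571·4.81803e-05 ≈ 2.34e-09.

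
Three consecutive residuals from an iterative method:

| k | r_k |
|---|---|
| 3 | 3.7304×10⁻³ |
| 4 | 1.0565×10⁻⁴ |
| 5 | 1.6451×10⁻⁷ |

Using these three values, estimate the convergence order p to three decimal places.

p ≈ ln(r_5/r_4) / ln(r_4/r_3)
  = ln(1.6451×10⁻⁷/1.0565×10⁻⁴) / ln(1.0565×10⁻⁴/3.7304×10⁻³)
  = ln(0.00155712) / ln(0.0283214)
  = -6.464917 / -3.564138 ≈ 1.813880

1.814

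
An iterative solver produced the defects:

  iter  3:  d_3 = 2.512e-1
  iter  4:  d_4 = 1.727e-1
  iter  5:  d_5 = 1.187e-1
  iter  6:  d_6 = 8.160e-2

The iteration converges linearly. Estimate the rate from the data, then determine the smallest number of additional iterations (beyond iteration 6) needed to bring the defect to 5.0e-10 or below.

51

Rate ρ ≈ d_6/d_5 = 8.160e-2/1.187e-1 = 0.6874.
After j more steps, d_{6+j} ≈ 8.160e-2·ρ^j; need ρ^j ≤ 5.0e-10/8.160e-2 = 6.12745e-09.
j ≥ ln(6.12745e-09)/ln(0.6874) = -18.9105/-0.37484 = 50.450.
So 51 more iterations are needed.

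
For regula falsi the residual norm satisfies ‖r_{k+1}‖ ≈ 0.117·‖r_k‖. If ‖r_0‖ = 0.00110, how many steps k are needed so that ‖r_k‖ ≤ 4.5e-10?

After k steps, ‖r_k‖ ≈ 0.00110·0.117^k.
Need 0.117^k ≤ 4.5e-10/0.00110 = 4.09091e-07.
k ≥ ln(4.09091e-07)/ln(0.117) = -14.7093/-2.14558 = 6.856.
Smallest integer k = 7.

7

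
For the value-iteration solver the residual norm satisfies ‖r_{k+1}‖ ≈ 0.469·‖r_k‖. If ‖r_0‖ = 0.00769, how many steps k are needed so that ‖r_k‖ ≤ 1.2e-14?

36

After k steps, ‖r_k‖ ≈ 0.00769·0.469^k.
Need 0.469^k ≤ 1.2e-14/0.00769 = 1.56047e-12.
k ≥ ln(1.56047e-12)/ln(0.469) = -27.1860/-0.75715 = 35.906.
Smallest integer k = 36.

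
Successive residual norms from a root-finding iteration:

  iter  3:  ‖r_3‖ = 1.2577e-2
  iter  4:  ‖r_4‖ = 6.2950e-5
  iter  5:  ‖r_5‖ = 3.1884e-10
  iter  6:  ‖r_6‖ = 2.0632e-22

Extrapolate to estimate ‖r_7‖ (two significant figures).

First estimate the order: p ≈ ln(‖r_6‖/‖r_5‖) / ln(‖r_5‖/‖r_4‖) = ln(2.0632e-22/3.1884e-10)/ln(3.1884e-10/6.2950e-5) = ln(6.47096e-13)/ln(5.06497e-06) ≈ 2.3018.
Then ‖r_7‖ ≈ ‖r_6‖·(‖r_6‖/‖r_5‖)^p = 2.0632e-22·(6.47096e-13)^2.3018 = 2.0632e-22·8.77582e-29 ≈ 1.811e-50.

1.8e-50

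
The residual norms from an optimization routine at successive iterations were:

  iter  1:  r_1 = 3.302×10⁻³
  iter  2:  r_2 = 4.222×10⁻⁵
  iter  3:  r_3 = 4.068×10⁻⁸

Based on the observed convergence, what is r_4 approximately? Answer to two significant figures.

6.4e-13

First estimate the order: p ≈ ln(r_3/r_2) / ln(r_2/r_1) = ln(4.068×10⁻⁸/4.222×10⁻⁵)/ln(4.222×10⁻⁵/3.302×10⁻³) = ln(0.000963524)/ln(0.0127862) ≈ 1.5931.
Then r_4 ≈ r_3·(r_3/r_2)^p = 4.068×10⁻⁸·(0.000963524)^1.5931 = 4.068×10⁻⁸·1.56672e-05 ≈ 6.373e-13.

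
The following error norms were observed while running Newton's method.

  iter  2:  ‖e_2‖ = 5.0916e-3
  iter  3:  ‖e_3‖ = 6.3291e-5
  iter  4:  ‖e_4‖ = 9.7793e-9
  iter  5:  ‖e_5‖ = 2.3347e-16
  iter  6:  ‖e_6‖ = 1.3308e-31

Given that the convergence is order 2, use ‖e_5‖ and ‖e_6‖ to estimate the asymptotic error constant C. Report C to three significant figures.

2.44

C ≈ ‖e_6‖ / ‖e_5‖^2
  = 1.3308e-31 / (2.3347e-16)^2
  = 1.3308e-31 / 5.45082e-32 ≈ 2.4415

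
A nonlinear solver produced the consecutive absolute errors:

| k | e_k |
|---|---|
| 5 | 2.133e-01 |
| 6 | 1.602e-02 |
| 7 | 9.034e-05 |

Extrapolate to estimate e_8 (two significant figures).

First estimate the order: p ≈ ln(e_7/e_6) / ln(e_6/e_5) = ln(9.034e-05/1.602e-02)/ln(1.602e-02/2.133e-01) = ln(0.0056392)/ln(0.0751055) ≈ 2.0001.
Then e_8 ≈ e_7·(e_7/e_6)^p = 9.034e-05·(0.0056392)^2.0001 = 9.034e-05·3.17841e-05 ≈ 2.871e-09.

2.9e-9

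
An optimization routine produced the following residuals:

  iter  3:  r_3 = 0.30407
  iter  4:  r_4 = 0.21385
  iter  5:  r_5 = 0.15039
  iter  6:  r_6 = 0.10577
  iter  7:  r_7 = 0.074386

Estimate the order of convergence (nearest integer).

1

Consecutive ratios: r_7/r_6 = 0.074386/0.10577 = 0.703281, r_6/r_5 = 0.10577/0.15039 = 0.703305.
p ≈ ln(0.703281)/ln(0.703305) = -0.3520/-0.3520 ≈ 1.00.
So the convergence is linear (order 1).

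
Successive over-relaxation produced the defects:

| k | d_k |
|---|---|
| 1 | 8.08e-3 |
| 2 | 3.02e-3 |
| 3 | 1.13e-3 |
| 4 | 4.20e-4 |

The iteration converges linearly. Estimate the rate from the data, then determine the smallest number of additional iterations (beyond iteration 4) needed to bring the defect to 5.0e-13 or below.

Rate ρ ≈ d_4/d_3 = 4.20e-4/1.13e-3 = 0.3717.
After j more steps, d_{4+j} ≈ 4.20e-4·ρ^j; need ρ^j ≤ 5.0e-13/4.20e-4 = 1.19048e-09.
j ≥ ln(1.19048e-09)/ln(0.3717) = -20.5489/-0.98967 = 20.763.
So 21 more iterations are needed.

21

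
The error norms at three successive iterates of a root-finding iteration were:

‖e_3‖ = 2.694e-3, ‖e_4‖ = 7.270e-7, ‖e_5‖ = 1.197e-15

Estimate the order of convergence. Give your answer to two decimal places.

p ≈ ln(‖e_5‖/‖e_4‖) / ln(‖e_4‖/‖e_3‖)
  = ln(1.197e-15/7.270e-7) / ln(7.270e-7/2.694e-3)
  = ln(1.64649e-09) / ln(0.000269859)
  = -20.22462 / -8.21761 ≈ 2.46113

2.46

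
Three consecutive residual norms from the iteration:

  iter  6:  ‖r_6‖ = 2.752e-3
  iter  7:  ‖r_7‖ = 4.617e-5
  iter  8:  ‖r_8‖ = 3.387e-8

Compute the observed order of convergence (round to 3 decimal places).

p ≈ ln(‖r_8‖/‖r_7‖) / ln(‖r_7‖/‖r_6‖)
  = ln(3.387e-8/4.617e-5) / ln(4.617e-5/2.752e-3)
  = ln(0.000733593) / ln(0.0167769)
  = -7.217556 / -4.087752 ≈ 1.765654

1.766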